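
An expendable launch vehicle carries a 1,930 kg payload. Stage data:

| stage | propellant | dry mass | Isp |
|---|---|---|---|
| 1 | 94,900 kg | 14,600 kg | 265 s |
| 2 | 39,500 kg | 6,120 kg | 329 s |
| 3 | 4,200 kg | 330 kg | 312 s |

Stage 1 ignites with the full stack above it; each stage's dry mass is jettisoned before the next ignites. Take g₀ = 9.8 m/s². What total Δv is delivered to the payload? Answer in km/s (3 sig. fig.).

Ignition mass of stage 1 = 94,900+14,600 + 39,500+6,120 + 4,200+330 + 1,930 = 161,580 kg.
Stage 1: m₀ = 161,580 kg, m_f = 161,580 − 94,900 = 66,680 kg; Δv = 265×9.8×ln(2.423) = 2597.0×0.8851 ≈ 2299 m/s.
Stage 2: m₀ = 52,080 kg, m_f = 52,080 − 39,500 = 12,580 kg; Δv = 329×9.8×ln(4.14) = 3224.2×1.4207 ≈ 4581 m/s.
Stage 3: m₀ = 6,460 kg, m_f = 6,460 − 4,200 = 2,260 kg; Δv = 312×9.8×ln(2.858) = 3057.6×1.0503 ≈ 3211 m/s.
Total Δv = 2299 + 4581 + 3211 = 10091 m/s.

Δv ≈ 10.1 km/s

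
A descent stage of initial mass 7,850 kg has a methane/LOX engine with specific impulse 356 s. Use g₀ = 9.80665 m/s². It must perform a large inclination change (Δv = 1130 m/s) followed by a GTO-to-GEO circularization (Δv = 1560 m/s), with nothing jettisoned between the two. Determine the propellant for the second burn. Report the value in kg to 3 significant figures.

v_e = Isp · g₀ = 356 × 9.80665 = 3491.2 m/s.
After the first burn: m = 7850 × exp(−1130/3491.2) = 7850 × 0.72349 = 5,679.4 kg.
After the second burn: m = 5,679.4 × exp(−1560/3491.2) = 5,679.4 × 0.63965 = 3,632.83 kg.
Second-burn propellant = 5,679.4 − 3,632.83 = 2,046.57 kg.

propellant for the second burn ≈ 2050 kg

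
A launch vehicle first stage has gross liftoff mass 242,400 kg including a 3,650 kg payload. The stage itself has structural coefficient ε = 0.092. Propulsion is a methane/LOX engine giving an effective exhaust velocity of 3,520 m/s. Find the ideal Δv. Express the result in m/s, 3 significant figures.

Stage wet mass = m₀ − payload = 242,400 − 3,650 = 238,750 kg.
Stage dry mass = ε × stage wet mass = 0.092 × 238,750 = 21,965 kg.
Burnout mass m_f = stage dry + payload = 21,965 + 3,650 = 25,615 kg.
Rocket equation: Δv = v_e · ln(242,400/25,615) = 3520.0 × ln(9.463) = 3520.0 × 2.2474 ≈ 7911 m/s.

Δv ≈ 7910 m/s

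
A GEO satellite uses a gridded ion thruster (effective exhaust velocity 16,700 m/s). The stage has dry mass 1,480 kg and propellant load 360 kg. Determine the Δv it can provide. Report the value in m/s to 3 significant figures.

Δv ≈ 3640 m/s

m₀ = m_dry + m_prop = 1,480 + 360 = 1,840 kg.
Δv = v_e · ln(m₀/m_f) = 16700.0 × ln(1.243) = 16700.0 × 0.2177 ≈ 3636.0 m/s.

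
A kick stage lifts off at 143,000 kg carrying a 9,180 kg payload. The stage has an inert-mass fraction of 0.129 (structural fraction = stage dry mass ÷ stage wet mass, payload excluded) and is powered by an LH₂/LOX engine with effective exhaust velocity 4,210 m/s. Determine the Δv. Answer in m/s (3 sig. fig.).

Δv ≈ 7110 m/s

Stage wet mass = m₀ − payload = 143,000 − 9,180 = 133,820 kg.
Stage dry mass = ε × stage wet mass = 0.129 × 133,820 = 17,262.8 kg.
Burnout mass m_f = stage dry + payload = 17,262.8 + 9,180 = 26,442.8 kg.
Δv = v_e · ln(143,000/26,442.8) = 4210.0 × ln(5.408) = 4210.0 × 1.6879 ≈ 7106 m/s.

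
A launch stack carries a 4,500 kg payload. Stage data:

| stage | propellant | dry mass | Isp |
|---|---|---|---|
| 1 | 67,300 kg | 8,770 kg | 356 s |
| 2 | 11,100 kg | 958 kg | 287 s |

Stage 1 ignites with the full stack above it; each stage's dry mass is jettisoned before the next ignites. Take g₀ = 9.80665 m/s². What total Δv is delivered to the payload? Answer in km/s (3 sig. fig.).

Δv ≈ 7.65 km/s

Ignition mass of stage 1 = 67,300+8,770 + 11,100+958 + 4,500 = 92,628 kg.
Stage 1: m₀ = 92,628 kg, m_f = 92,628 − 67,300 = 25,328 kg; Δv = 356×9.80665×ln(3.657) = 3491.2×1.2967 ≈ 4527 m/s.
Stage 2: m₀ = 16,558 kg, m_f = 16,558 − 11,100 = 5,458 kg; Δv = 287×9.80665×ln(3.034) = 2814.5×1.1098 ≈ 3124 m/s.
Total Δv = 4527 + 3124 = 7651 m/s.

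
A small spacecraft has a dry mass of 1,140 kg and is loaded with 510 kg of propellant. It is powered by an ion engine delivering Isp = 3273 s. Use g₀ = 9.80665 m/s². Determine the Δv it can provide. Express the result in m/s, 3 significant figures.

Δv ≈ 11900 m/s

v_e = Isp · g₀ = 3273 × 9.80665 = 32097.2 m/s.
m₀ = m_dry + m_prop = 1,140 + 510 = 1,650 kg.
From the ideal rocket equation, Δv = v_e · ln(m₀/m_f) = 32097.2 × ln(1.447) = 32097.2 × 0.3697 ≈ 11867.8 m/s.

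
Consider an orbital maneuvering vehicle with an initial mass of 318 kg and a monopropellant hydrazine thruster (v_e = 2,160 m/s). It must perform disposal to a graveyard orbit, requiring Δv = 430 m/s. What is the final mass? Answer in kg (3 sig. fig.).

final mass ≈ 261 kg

From the ideal rocket equation, m₀/m_f = exp(Δv / v_e) = exp(430 / 2160.0) = exp(0.1991) = 1.2203.
m_f = m₀ / 1.2203 = 318 / 1.2203 = 260.592 kg.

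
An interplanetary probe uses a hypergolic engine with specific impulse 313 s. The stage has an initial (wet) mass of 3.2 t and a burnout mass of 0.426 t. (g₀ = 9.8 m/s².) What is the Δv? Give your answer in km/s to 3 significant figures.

v_e = Isp · g₀ = 313 × 9.8 = 3067.4 m/s.
By the Tsiolkovsky rocket equation, Δv = v_e · ln(m₀/m_f) = 3067.4 × ln(7.512) = 3067.4 × 2.0165 ≈ 6185.3 m/s.

Δv ≈ 6.19 km/s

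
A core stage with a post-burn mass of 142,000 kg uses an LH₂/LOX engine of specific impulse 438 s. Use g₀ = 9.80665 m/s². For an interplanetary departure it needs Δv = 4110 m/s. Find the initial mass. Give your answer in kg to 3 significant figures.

initial mass ≈ 370000 kg

v_e = Isp · g₀ = 438 × 9.80665 = 4295.3 m/s.
m₀/m_f = exp(Δv / v_e) = exp(4110 / 4295.3) = exp(0.9569) = 2.6035.
m₀ = m_f × 2.6035 = 142,000 × 2.6035 = 369,697 kg.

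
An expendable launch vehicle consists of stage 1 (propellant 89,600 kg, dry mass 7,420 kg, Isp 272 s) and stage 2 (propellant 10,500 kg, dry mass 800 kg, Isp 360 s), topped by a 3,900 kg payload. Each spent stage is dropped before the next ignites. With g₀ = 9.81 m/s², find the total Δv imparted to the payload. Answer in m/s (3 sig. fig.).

Δv ≈ 8420 m/s

Ignition mass of stage 1 = 89,600+7,420 + 10,500+800 + 3,900 = 112,220 kg.
Stage 1: m₀ = 112,220 kg, m_f = 112,220 − 89,600 = 22,620 kg; Δv = 272×9.81×ln(4.961) = 2668.3×1.6016 ≈ 4274 m/s.
Stage 2: m₀ = 15,200 kg, m_f = 15,200 − 10,500 = 4,700 kg; Δv = 360×9.81×ln(3.234) = 3531.6×1.1737 ≈ 4145 m/s.
Total Δv = 4274 + 4145 = 8419 m/s.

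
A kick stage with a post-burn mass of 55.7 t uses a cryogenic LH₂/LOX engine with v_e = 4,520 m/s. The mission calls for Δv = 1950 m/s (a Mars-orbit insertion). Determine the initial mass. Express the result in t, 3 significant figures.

By the Tsiolkovsky rocket equation, m₀/m_f = exp(Δv / v_e) = exp(1950 / 4520.0) = exp(0.4314) = 1.5394.
m₀ = m_f × 1.5394 = 55.7 × 1.5394 = 85.7446 t.

initial mass ≈ 85.7 t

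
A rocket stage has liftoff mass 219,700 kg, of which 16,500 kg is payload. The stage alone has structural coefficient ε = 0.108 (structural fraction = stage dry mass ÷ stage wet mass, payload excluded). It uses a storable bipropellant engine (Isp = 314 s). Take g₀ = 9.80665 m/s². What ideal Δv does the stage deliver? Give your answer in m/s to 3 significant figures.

Stage wet mass = m₀ − payload = 219,700 − 16,500 = 203,200 kg.
Stage dry mass = ε × stage wet mass = 0.108 × 203,200 = 21,945.6 kg.
Burnout mass m_f = stage dry + payload = 21,945.6 + 16,500 = 38,445.6 kg.
v_e = Isp · g₀ = 314 × 9.80665 = 3079.3 m/s.
By the Tsiolkovsky rocket equation, Δv = v_e · ln(219,700/38,445.6) = 3079.3 × ln(5.715) = 3079.3 × 1.7430 ≈ 5367 m/s.

Δv ≈ 5370 m/s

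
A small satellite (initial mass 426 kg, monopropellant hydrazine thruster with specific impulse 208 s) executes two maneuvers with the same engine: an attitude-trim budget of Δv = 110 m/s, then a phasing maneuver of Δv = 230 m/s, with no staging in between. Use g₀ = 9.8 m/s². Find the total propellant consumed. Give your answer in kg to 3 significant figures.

v_e = Isp · g₀ = 208 × 9.8 = 2038.4 m/s.
After the first burn: m = 426 × exp(−110/2038.4) = 426 × 0.94747 = 403.622 kg.
After the second burn: m = 403.622 × exp(−230/2038.4) = 403.622 × 0.89330 = 360.556 kg.
Total propellant = m₀ − m_final = 426 − 360.556 = 65.444 kg.

total propellant consumed ≈ 65.4 kg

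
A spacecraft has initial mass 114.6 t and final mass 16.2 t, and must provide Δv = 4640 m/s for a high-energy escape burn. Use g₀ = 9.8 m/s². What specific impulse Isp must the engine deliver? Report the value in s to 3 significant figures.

ln(m₀/m_f) = ln(114600/16200) = ln(7.074) = 1.9564.
v_e = Δv / ln(m₀/m_f) = 4640 / 1.9564 = 2371.7 m/s.
Isp = v_e / g₀ = 2371.7 / 9.8 = 242.0 s.

Isp ≈ 242 s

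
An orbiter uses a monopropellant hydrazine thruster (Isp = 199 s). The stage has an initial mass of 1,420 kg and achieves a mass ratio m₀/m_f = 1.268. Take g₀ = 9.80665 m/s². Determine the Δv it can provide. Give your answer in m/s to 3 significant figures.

v_e = Isp · g₀ = 199 × 9.80665 = 1951.5 m/s.
By the Tsiolkovsky rocket equation, Δv = v_e · ln(1.268) = 1951.5 × 0.2374 ≈ 463.4 m/s.

Δv ≈ 463 m/s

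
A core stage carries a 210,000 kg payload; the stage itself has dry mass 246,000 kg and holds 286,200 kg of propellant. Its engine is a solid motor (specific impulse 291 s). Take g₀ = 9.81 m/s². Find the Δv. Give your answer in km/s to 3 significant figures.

Δv ≈ 1.39 km/s

v_e = Isp · g₀ = 291 × 9.81 = 2854.7 m/s.
m₀ = payload + dry + propellant = 210,000 + 246,000 + 286,200 = 742,200 kg.
m_f = payload + dry = 210,000 + 246,000 = 456,000 kg.
By the Tsiolkovsky rocket equation, Δv = v_e · ln(m₀/m_f) = 2854.7 × ln(1.628) = 2854.7 × 0.4871 ≈ 1390.6 m/s.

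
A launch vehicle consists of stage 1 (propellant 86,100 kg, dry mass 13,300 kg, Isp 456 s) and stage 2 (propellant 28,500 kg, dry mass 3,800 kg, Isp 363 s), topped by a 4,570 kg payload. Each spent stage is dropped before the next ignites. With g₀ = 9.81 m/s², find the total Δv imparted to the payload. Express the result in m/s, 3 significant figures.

Ignition mass of stage 1 = 86,100+13,300 + 28,500+3,800 + 4,570 = 136,270 kg.
Stage 1: m₀ = 136,270 kg, m_f = 136,270 − 86,100 = 50,170 kg; Δv = 456×9.81×ln(2.716) = 4473.4×0.9992 ≈ 4470 m/s.
Stage 2: m₀ = 36,870 kg, m_f = 36,870 − 28,500 = 8,370 kg; Δv = 363×9.81×ln(4.405) = 3561.0×1.4827 ≈ 5280 m/s.
Total Δv = 4470 + 5280 = 9750 m/s.

Δv ≈ 9750 m/s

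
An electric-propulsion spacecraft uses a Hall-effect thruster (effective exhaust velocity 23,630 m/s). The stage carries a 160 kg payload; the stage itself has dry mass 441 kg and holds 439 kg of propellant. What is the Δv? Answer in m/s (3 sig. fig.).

Δv ≈ 13000 m/s

m₀ = payload + dry + propellant = 160 + 441 + 439 = 1,040 kg.
m_f = payload + dry = 160 + 441 = 601 kg.
Δv = v_e · ln(m₀/m_f) = 23630.0 × ln(1.73) = 23630.0 × 0.5484 ≈ 12958.2 m/s.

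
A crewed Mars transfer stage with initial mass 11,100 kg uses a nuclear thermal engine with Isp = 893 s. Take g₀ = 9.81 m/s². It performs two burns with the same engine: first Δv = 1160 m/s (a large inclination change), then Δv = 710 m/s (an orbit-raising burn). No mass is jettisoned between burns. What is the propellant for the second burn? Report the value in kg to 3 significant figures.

propellant for the second burn ≈ 757 kg

v_e = Isp · g₀ = 893 × 9.81 = 8760.3 m/s.
After the first burn: m = 11100 × exp(−1160/8760.3) = 11100 × 0.87598 = 9,723.38 kg.
After the second burn: m = 9,723.38 × exp(−710/8760.3) = 9,723.38 × 0.92215 = 8,966.41 kg.
Second-burn propellant = 9,723.38 − 8,966.41 = 756.97 kg.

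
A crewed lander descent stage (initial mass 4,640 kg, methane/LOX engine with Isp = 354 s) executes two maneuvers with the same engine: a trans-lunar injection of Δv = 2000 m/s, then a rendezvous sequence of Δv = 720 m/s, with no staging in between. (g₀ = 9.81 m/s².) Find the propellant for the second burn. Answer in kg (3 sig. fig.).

propellant for the second burn ≈ 488 kg

v_e = Isp · g₀ = 354 × 9.81 = 3472.7 m/s.
After the first burn: m = 4640 × exp(−2000/3472.7) = 4640 × 0.56219 = 2,608.56 kg.
After the second burn: m = 2,608.56 × exp(−720/3472.7) = 2,608.56 × 0.81275 = 2,120.11 kg.
Second-burn propellant = 2,608.56 − 2,120.11 = 488.45 kg.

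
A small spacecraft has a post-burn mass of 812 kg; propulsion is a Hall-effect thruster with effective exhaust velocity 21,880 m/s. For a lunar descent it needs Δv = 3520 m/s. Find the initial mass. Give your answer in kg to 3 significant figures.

initial mass ≈ 954 kg

Rocket equation: m₀/m_f = exp(Δv / v_e) = exp(3520 / 21880.0) = exp(0.1609) = 1.1745.
m₀ = m_f × 1.1745 = 812 × 1.1745 = 953.694 kg.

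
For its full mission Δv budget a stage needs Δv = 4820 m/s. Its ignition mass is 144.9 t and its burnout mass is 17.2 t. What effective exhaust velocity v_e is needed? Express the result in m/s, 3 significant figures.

v_e ≈ 2260 m/s

ln(m₀/m_f) = ln(144900/17200) = ln(8.424) = 2.1311.
v_e = Δv / ln(m₀/m_f) = 4820 / 2.1311 = 2261.7 m/s.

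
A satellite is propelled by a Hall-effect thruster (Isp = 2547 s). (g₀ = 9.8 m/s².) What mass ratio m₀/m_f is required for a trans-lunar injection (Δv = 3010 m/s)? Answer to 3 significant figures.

v_e = Isp · g₀ = 2547 × 9.8 = 24960.6 m/s.
m₀/m_f = exp(Δv / v_e) = exp(3010 / 24960.6) = exp(0.1206) = 1.1282.

mass ratio ≈ 1.13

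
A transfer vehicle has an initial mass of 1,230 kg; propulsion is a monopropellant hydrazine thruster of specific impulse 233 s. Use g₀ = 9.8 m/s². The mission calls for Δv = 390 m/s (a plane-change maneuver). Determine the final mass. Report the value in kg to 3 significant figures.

final mass ≈ 1040 kg

v_e = Isp · g₀ = 233 × 9.8 = 2283.4 m/s.
By the Tsiolkovsky rocket equation, m₀/m_f = exp(Δv / v_e) = exp(390 / 2283.4) = exp(0.1708) = 1.1863.
m_f = m₀ / 1.1863 = 1,230 / 1.1863 = 1,036.84 kg.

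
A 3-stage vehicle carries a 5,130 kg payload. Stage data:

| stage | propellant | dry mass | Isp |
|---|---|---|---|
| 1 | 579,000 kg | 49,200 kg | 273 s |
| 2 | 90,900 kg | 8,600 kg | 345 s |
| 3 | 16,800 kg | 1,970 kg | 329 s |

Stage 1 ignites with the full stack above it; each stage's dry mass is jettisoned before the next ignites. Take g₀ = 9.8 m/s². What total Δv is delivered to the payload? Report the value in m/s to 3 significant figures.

Δv ≈ 12400 m/s

Ignition mass of stage 1 = 579,000+49,200 + 90,900+8,600 + 16,800+1,970 + 5,130 = 751,600 kg.
Stage 1: m₀ = 751,600 kg, m_f = 751,600 − 579,000 = 172,600 kg; Δv = 273×9.8×ln(4.355) = 2675.4×1.4712 ≈ 3936 m/s.
Stage 2: m₀ = 123,400 kg, m_f = 123,400 − 90,900 = 32,500 kg; Δv = 345×9.8×ln(3.797) = 3381.0×1.3342 ≈ 4511 m/s.
Stage 3: m₀ = 23,900 kg, m_f = 23,900 − 16,800 = 7,100 kg; Δv = 329×9.8×ln(3.366) = 3224.2×1.2138 ≈ 3913 m/s.
Total Δv = 3936 + 4511 + 3913 = 12360 m/s.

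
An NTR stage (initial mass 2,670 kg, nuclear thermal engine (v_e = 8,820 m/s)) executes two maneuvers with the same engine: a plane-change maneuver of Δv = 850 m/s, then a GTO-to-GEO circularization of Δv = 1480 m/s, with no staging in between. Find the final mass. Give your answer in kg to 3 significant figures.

After the first burn: m = 2670 × exp(−850/8820.0) = 2670 × 0.90813 = 2,424.71 kg.
After the second burn: m = 2,424.71 × exp(−1480/8820.0) = 2,424.71 × 0.84552 = 2,050.14 kg.

final mass ≈ 2050 kg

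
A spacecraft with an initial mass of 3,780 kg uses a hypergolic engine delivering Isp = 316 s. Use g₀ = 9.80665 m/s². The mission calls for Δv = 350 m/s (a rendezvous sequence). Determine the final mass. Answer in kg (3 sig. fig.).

v_e = Isp · g₀ = 316 × 9.80665 = 3098.9 m/s.
m₀/m_f = exp(Δv / v_e) = exp(350 / 3098.9) = exp(0.1129) = 1.1196.
m_f = m₀ / 1.1196 = 3,780 / 1.1196 = 3,376.21 kg.

final mass ≈ 3380 kg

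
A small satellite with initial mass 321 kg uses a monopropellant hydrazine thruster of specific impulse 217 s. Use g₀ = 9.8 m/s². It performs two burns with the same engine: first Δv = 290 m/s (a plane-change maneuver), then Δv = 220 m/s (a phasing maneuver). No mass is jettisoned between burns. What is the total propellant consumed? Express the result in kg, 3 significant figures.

total propellant consumed ≈ 68.4 kg

v_e = Isp · g₀ = 217 × 9.8 = 2126.6 m/s.
After the first burn: m = 321 × exp(−290/2126.6) = 321 × 0.87252 = 280.079 kg.
After the second burn: m = 280.079 × exp(−220/2126.6) = 280.079 × 0.90172 = 252.553 kg.
Total propellant = m₀ − m_final = 321 − 252.553 = 68.447 kg.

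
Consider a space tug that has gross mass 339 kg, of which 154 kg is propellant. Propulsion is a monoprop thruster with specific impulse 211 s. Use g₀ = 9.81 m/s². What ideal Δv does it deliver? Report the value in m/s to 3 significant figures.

Δv ≈ 1250 m/s

v_e = Isp · g₀ = 211 × 9.81 = 2069.9 m/s.
m_f = m₀ − m_prop = 339 − 154 = 185 kg.
Δv = v_e · ln(m₀/m_f) = 2069.9 × ln(1.832) = 2069.9 × 0.6056 ≈ 1253.6 m/s.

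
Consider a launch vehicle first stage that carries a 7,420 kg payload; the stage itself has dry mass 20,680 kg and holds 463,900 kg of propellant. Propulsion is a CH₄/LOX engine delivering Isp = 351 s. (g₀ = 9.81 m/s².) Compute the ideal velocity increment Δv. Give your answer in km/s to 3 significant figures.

v_e = Isp · g₀ = 351 × 9.81 = 3443.3 m/s.
m₀ = payload + dry + propellant = 7,420 + 20,680 + 463,900 = 492,000 kg.
m_f = payload + dry = 7,420 + 20,680 = 28,100 kg.
Using Δv = v_e ln(m₀/m_f): Δv = v_e · ln(m₀/m_f) = 3443.3 × ln(17.51) = 3443.3 × 2.8627 ≈ 9857.2 m/s.

Δv ≈ 9.86 km/s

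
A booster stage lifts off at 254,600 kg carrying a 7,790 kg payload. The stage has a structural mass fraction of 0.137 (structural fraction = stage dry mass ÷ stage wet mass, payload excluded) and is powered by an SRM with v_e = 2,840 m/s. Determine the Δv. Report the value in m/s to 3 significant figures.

Δv ≈ 5140 m/s

Stage wet mass = m₀ − payload = 254,600 − 7,790 = 246,810 kg.
Stage dry mass = ε × stage wet mass = 0.137 × 246,810 = 33,813 kg.
Burnout mass m_f = stage dry + payload = 33,813 + 7,790 = 41,603 kg.
Δv = v_e · ln(254,600/41,603) = 2840.0 × ln(6.12) = 2840.0 × 1.8115 ≈ 5145 m/s.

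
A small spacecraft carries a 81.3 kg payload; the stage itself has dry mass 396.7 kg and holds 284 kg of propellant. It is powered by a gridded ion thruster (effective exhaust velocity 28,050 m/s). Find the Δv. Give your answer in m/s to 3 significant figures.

m₀ = payload + dry + propellant = 81.3 + 396.7 + 284 = 762 kg.
m_f = payload + dry = 81.3 + 396.7 = 478 kg.
Δv = v_e · ln(m₀/m_f) = 28050.0 × ln(1.594) = 28050.0 × 0.4663 ≈ 13080.7 m/s.

Δv ≈ 13100 m/s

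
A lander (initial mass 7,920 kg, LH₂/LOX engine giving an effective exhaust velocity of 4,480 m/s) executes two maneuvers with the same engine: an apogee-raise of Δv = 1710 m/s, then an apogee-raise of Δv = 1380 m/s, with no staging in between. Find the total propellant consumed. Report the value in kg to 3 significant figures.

total propellant consumed ≈ 3950 kg

After the first burn: m = 7920 × exp(−1710/4480.0) = 7920 × 0.68270 = 5,406.98 kg.
After the second burn: m = 5,406.98 × exp(−1380/4480.0) = 5,406.98 × 0.73489 = 3,973.54 kg.
Total propellant = m₀ − m_final = 7920 − 3,973.54 = 3,946.46 kg.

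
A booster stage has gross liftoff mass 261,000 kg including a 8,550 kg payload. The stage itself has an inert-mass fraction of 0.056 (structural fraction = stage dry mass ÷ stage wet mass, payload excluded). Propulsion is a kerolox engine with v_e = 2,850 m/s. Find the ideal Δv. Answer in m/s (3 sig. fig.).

Stage wet mass = m₀ − payload = 261,000 − 8,550 = 252,450 kg.
Stage dry mass = ε × stage wet mass = 0.056 × 252,450 = 14,137.2 kg.
Burnout mass m_f = stage dry + payload = 14,137.2 + 8,550 = 22,687.2 kg.
From the ideal rocket equation, Δv = v_e · ln(261,000/22,687.2) = 2850.0 × ln(11.5) = 2850.0 × 2.4427 ≈ 6962 m/s.

Δv ≈ 6960 m/s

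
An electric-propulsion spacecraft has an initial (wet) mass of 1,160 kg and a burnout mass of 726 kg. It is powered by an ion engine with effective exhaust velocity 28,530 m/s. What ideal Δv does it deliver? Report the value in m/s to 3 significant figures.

Δv ≈ 13400 m/s

Δv = v_e · ln(m₀/m_f) = 28530.0 × ln(1.598) = 28530.0 × 0.4686 ≈ 13369.9 m/s.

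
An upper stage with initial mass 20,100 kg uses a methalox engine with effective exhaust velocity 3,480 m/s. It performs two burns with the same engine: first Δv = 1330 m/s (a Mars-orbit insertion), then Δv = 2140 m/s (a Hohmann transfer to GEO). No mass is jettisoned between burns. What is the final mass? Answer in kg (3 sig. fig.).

After the first burn: m = 20100 × exp(−1330/3480.0) = 20100 × 0.68237 = 13,715.6 kg.
After the second burn: m = 13,715.6 × exp(−2140/3480.0) = 13,715.6 × 0.54067 = 7,415.61 kg.

final mass ≈ 7420 kg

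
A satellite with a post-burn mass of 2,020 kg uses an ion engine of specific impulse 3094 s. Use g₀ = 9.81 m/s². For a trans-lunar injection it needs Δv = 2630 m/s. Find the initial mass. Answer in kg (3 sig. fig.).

v_e = Isp · g₀ = 3094 × 9.81 = 30352.1 m/s.
By the Tsiolkovsky rocket equation, m₀/m_f = exp(Δv / v_e) = exp(2630 / 30352.1) = exp(0.0866) = 1.0905.
m₀ = m_f × 1.0905 = 2,020 × 1.0905 = 2,202.81 kg.

initial mass ≈ 2200 kg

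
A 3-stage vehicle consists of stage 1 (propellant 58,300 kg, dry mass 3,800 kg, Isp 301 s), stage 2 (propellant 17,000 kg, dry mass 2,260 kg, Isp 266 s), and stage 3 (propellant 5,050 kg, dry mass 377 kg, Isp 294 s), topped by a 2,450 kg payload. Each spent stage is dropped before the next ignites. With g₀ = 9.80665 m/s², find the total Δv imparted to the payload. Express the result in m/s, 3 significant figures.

Ignition mass of stage 1 = 58,300+3,800 + 17,000+2,260 + 5,050+377 + 2,450 = 89,237 kg.
Stage 1: m₀ = 89,237 kg, m_f = 89,237 − 58,300 = 30,937 kg; Δv = 301×9.80665×ln(2.884) = 2951.8×1.0593 ≈ 3127 m/s.
Stage 2: m₀ = 27,137 kg, m_f = 27,137 − 17,000 = 10,137 kg; Δv = 266×9.80665×ln(2.677) = 2608.6×0.9847 ≈ 2569 m/s.
Stage 3: m₀ = 7,877 kg, m_f = 7,877 − 5,050 = 2,827 kg; Δv = 294×9.80665×ln(2.786) = 2883.2×1.0247 ≈ 2954 m/s.
Total Δv = 3127 + 2569 + 2954 = 8650 m/s.

Δv ≈ 8650 m/s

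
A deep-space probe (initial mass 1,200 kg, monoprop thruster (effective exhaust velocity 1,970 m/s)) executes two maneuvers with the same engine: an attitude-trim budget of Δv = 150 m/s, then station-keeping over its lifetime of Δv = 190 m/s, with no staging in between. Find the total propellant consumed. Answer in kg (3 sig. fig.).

After the first burn: m = 1200 × exp(−150/1970.0) = 1200 × 0.92668 = 1,112.02 kg.
After the second burn: m = 1,112.02 × exp(−190/1970.0) = 1,112.02 × 0.90806 = 1,009.78 kg.
Total propellant = m₀ − m_final = 1200 − 1,009.78 = 190.22 kg.

total propellant consumed ≈ 190 kg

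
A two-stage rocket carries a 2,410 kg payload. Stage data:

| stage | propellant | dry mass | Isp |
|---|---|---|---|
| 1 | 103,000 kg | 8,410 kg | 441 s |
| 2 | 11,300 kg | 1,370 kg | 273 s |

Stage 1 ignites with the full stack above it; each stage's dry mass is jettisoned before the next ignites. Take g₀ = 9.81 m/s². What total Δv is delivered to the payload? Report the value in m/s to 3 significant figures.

Ignition mass of stage 1 = 103,000+8,410 + 11,300+1,370 + 2,410 = 126,490 kg.
Stage 1: m₀ = 126,490 kg, m_f = 126,490 − 103,000 = 23,490 kg; Δv = 441×9.81×ln(5.385) = 4326.2×1.6836 ≈ 7284 m/s.
Stage 2: m₀ = 15,080 kg, m_f = 15,080 − 11,300 = 3,780 kg; Δv = 273×9.81×ln(3.989) = 2678.1×1.3836 ≈ 3706 m/s.
Total Δv = 7284 + 3706 = 10990 m/s.

Δv ≈ 11000 m/s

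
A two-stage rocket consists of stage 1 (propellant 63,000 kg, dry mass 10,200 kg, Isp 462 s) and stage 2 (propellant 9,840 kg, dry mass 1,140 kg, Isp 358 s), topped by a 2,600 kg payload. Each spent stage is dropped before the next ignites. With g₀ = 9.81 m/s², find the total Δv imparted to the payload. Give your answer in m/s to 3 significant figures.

Ignition mass of stage 1 = 63,000+10,200 + 9,840+1,140 + 2,600 = 86,780 kg.
Stage 1: m₀ = 86,780 kg, m_f = 86,780 − 63,000 = 23,780 kg; Δv = 462×9.81×ln(3.649) = 4532.2×1.2945 ≈ 5867 m/s.
Stage 2: m₀ = 13,580 kg, m_f = 13,580 − 9,840 = 3,740 kg; Δv = 358×9.81×ln(3.631) = 3512.0×1.2895 ≈ 4529 m/s.
Total Δv = 5867 + 4529 = 10396 m/s.

Δv ≈ 10400 m/s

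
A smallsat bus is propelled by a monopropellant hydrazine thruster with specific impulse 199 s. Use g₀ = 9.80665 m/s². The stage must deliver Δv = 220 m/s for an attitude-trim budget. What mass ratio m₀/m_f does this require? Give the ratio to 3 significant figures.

v_e = Isp · g₀ = 199 × 9.80665 = 1951.5 m/s.
By the Tsiolkovsky rocket equation, m₀/m_f = exp(Δv / v_e) = exp(220 / 1951.5) = exp(0.1127) = 1.1193.

mass ratio ≈ 1.12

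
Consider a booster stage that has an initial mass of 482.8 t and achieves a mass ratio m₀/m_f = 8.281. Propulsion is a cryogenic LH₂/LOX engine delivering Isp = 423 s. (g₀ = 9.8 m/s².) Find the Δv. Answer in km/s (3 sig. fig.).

Δv ≈ 8.76 km/s

v_e = Isp · g₀ = 423 × 9.8 = 4145.4 m/s.
Δv = v_e · ln(8.281) = 4145.4 × 2.1140 ≈ 8763.2 m/s.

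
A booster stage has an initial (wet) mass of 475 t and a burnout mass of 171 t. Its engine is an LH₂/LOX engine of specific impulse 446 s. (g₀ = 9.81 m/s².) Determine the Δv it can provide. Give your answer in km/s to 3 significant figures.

v_e = Isp · g₀ = 446 × 9.81 = 4375.3 m/s.
Δv = v_e · ln(m₀/m_f) = 4375.3 × ln(2.778) = 4375.3 × 1.0217 ≈ 4470.0 m/s.

Δv ≈ 4.47 km/s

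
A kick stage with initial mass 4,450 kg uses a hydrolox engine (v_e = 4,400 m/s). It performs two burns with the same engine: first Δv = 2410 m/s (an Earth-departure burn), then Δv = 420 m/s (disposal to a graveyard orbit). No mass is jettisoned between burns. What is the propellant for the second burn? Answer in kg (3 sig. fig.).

After the first burn: m = 4450 × exp(−2410/4400.0) = 4450 × 0.57826 = 2,573.26 kg.
After the second burn: m = 2,573.26 × exp(−420/4400.0) = 2,573.26 × 0.90896 = 2,338.99 kg.
Second-burn propellant = 2,573.26 − 2,338.99 = 234.27 kg.

propellant for the second burn ≈ 234 kg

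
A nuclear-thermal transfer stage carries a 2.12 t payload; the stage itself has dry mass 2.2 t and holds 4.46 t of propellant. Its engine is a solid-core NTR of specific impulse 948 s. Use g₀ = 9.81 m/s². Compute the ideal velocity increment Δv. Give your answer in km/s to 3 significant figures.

v_e = Isp · g₀ = 948 × 9.81 = 9299.9 m/s.
m₀ = payload + dry + propellant = 2.12 + 2.2 + 4.46 = 8.78 t.
m_f = payload + dry = 2.12 + 2.2 = 4.32 t.
From the ideal rocket equation, Δv = v_e · ln(m₀/m_f) = 9299.9 × ln(2.032) = 9299.9 × 0.7092 ≈ 6595.7 m/s.

Δv ≈ 6.60 km/s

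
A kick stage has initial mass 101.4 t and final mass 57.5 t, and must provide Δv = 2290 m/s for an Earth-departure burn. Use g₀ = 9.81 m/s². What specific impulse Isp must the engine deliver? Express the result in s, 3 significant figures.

ln(m₀/m_f) = ln(101400/57500) = ln(1.763) = 0.5673.
v_e = Δv / ln(m₀/m_f) = 2290 / 0.5673 = 4036.7 m/s.
Isp = v_e / g₀ = 4036.7 / 9.81 = 411.5 s.

Isp ≈ 411 s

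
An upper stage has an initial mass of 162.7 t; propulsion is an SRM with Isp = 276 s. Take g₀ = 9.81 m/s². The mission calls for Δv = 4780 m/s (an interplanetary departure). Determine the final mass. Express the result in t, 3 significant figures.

v_e = Isp · g₀ = 276 × 9.81 = 2707.6 m/s.
m₀/m_f = exp(Δv / v_e) = exp(4780 / 2707.6) = exp(1.7654) = 5.8441.
m_f = m₀ / 5.8441 = 162.7 / 5.8441 = 27.84 t.

final mass ≈ 27.8 t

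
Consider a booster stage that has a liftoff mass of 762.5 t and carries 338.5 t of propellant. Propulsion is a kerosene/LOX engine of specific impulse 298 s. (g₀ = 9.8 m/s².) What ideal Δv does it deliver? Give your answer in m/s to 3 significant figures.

Δv ≈ 1710 m/s

v_e = Isp · g₀ = 298 × 9.8 = 2920.4 m/s.
m_f = m₀ − m_prop = 762.5 − 338.5 = 424 t.
Δv = v_e · ln(m₀/m_f) = 2920.4 × ln(1.798) = 2920.4 × 0.5869 ≈ 1713.9 m/s.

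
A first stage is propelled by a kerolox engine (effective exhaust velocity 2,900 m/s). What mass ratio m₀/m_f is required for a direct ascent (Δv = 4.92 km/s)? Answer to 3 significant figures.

From the ideal rocket equation, m₀/m_f = exp(Δv / v_e) = exp(4920 / 2900.0) = exp(1.6966) = 5.4551.

mass ratio ≈ 5.46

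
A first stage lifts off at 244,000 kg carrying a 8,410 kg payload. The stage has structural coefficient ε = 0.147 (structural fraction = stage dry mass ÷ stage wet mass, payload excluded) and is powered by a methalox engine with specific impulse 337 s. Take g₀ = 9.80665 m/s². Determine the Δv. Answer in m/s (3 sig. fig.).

Δv ≈ 5730 m/s

Stage wet mass = m₀ − payload = 244,000 − 8,410 = 235,590 kg.
Stage dry mass = ε × stage wet mass = 0.147 × 235,590 = 34,631.7 kg.
Burnout mass m_f = stage dry + payload = 34,631.7 + 8,410 = 43,041.7 kg.
v_e = Isp · g₀ = 337 × 9.80665 = 3304.8 m/s.
Δv = v_e · ln(244,000/43,041.7) = 3304.8 × ln(5.669) = 3304.8 × 1.7350 ≈ 5734 m/s.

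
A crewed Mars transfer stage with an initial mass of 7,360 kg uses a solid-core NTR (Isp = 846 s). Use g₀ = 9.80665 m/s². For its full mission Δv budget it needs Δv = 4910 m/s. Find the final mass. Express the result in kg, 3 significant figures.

v_e = Isp · g₀ = 846 × 9.80665 = 8296.4 m/s.
m₀/m_f = exp(Δv / v_e) = exp(4910 / 8296.4) = exp(0.5918) = 1.8073.
m_f = m₀ / 1.8073 = 7,360 / 1.8073 = 4,072.37 kg.

final mass ≈ 4070 kg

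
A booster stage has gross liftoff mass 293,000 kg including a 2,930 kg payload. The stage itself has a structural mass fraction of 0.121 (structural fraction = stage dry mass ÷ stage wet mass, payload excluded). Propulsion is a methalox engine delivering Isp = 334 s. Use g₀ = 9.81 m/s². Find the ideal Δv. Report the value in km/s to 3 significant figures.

Stage wet mass = m₀ − payload = 293,000 − 2,930 = 290,070 kg.
Stage dry mass = ε × stage wet mass = 0.121 × 290,070 = 35,098.5 kg.
Burnout mass m_f = stage dry + payload = 35,098.5 + 2,930 = 38,028.5 kg.
v_e = Isp · g₀ = 334 × 9.81 = 3276.5 m/s.
Δv = v_e · ln(293,000/38,028.5) = 3276.5 × ln(7.705) = 3276.5 × 2.0418 ≈ 6690 m/s.

Δv ≈ 6.69 km/s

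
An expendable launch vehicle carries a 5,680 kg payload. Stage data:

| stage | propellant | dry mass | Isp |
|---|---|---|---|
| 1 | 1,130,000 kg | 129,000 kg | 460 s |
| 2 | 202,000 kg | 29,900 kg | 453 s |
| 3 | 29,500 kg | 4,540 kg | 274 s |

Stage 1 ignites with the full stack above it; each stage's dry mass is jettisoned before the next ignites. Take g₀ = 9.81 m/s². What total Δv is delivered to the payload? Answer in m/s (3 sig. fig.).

Ignition mass of stage 1 = 1,130,000+129,000 + 202,000+29,900 + 29,500+4,540 + 5,680 = 1,530,620 kg.
Stage 1: m₀ = 1,530,620 kg, m_f = 1,530,620 − 1,130,000 = 400,620 kg; Δv = 460×9.81×ln(3.821) = 4512.6×1.3404 ≈ 6049 m/s.
Stage 2: m₀ = 271,620 kg, m_f = 271,620 − 202,000 = 69,620 kg; Δv = 453×9.81×ln(3.901) = 4443.9×1.3614 ≈ 6050 m/s.
Stage 3: m₀ = 39,720 kg, m_f = 39,720 − 29,500 = 10,220 kg; Δv = 274×9.81×ln(3.886) = 2687.9×1.3575 ≈ 3649 m/s.
Total Δv = 6049 + 6050 + 3649 = 15748 m/s.

Δv ≈ 15700 m/s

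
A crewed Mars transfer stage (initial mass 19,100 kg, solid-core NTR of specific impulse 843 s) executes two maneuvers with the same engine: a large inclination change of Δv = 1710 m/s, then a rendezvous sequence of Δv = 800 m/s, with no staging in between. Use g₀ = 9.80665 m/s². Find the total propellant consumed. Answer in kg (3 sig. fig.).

total propellant consumed ≈ 5000 kg

v_e = Isp · g₀ = 843 × 9.80665 = 8267.0 m/s.
After the first burn: m = 19100 × exp(−1710/8267.0) = 19100 × 0.81314 = 15,531 kg.
After the second burn: m = 15,531 × exp(−800/8267.0) = 15,531 × 0.90776 = 14,098.4 kg.
Total propellant = m₀ − m_final = 19100 − 14,098.4 = 5,001.6 kg.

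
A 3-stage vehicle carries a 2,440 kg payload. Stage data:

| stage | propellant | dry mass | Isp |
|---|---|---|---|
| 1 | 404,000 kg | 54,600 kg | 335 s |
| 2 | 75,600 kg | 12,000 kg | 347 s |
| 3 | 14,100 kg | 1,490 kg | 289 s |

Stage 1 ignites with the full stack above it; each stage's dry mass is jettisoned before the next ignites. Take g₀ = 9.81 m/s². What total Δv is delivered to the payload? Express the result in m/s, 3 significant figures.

Ignition mass of stage 1 = 404,000+54,600 + 75,600+12,000 + 14,100+1,490 + 2,440 = 564,230 kg.
Stage 1: m₀ = 564,230 kg, m_f = 564,230 − 404,000 = 160,230 kg; Δv = 335×9.81×ln(3.521) = 3286.4×1.2589 ≈ 4137 m/s.
Stage 2: m₀ = 105,630 kg, m_f = 105,630 − 75,600 = 30,030 kg; Δv = 347×9.81×ln(3.517) = 3404.1×1.2577 ≈ 4281 m/s.
Stage 3: m₀ = 18,030 kg, m_f = 18,030 − 14,100 = 3,930 kg; Δv = 289×9.81×ln(4.588) = 2835.1×1.5234 ≈ 4319 m/s.
Total Δv = 4137 + 4281 + 4319 = 12737 m/s.

Δv ≈ 12700 m/s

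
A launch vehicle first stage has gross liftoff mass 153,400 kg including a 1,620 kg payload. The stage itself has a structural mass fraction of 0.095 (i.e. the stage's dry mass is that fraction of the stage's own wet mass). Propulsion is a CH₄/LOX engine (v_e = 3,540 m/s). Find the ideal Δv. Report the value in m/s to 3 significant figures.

Stage wet mass = m₀ − payload = 153,400 − 1,620 = 151,780 kg.
Stage dry mass = ε × stage wet mass = 0.095 × 151,780 = 14,419.1 kg.
Burnout mass m_f = stage dry + payload = 14,419.1 + 1,620 = 16,039.1 kg.
Δv = v_e · ln(153,400/16,039.1) = 3540.0 × ln(9.564) = 3540.0 × 2.2580 ≈ 7993 m/s.

Δv ≈ 7990 m/s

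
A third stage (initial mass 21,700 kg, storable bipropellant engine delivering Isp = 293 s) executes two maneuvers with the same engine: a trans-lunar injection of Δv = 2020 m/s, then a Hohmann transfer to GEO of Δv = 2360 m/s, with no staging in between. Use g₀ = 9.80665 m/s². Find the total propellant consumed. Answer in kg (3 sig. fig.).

total propellant consumed ≈ 17000 kg

v_e = Isp · g₀ = 293 × 9.80665 = 2873.3 m/s.
After the first burn: m = 21700 × exp(−2020/2873.3) = 21700 × 0.49509 = 10,743.5 kg.
After the second burn: m = 10,743.5 × exp(−2360/2873.3) = 10,743.5 × 0.43984 = 4,725.42 kg.
Total propellant = m₀ − m_final = 21700 − 4,725.42 = 16,974.58 kg.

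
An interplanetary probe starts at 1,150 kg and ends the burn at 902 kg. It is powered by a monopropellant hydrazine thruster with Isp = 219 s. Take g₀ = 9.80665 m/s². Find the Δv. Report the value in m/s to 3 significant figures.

v_e = Isp · g₀ = 219 × 9.80665 = 2147.7 m/s.
Using Δv = v_e ln(m₀/m_f): Δv = v_e · ln(m₀/m_f) = 2147.7 × ln(1.275) = 2147.7 × 0.2429 ≈ 521.7 m/s.

Δv ≈ 522 m/s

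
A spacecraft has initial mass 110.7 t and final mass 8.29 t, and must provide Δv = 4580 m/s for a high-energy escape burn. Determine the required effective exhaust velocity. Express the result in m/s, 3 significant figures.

ln(m₀/m_f) = ln(110700/8290) = ln(13.35) = 2.5918.
From the ideal rocket equation, v_e = Δv / ln(m₀/m_f) = 4580 / 2.5918 = 1767.1 m/s.

v_e ≈ 1770 m/s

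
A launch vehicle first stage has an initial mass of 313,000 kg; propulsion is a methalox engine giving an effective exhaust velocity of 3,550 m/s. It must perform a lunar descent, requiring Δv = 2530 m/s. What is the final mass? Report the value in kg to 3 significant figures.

Rocket equation: m₀/m_f = exp(Δv / v_e) = exp(2530 / 3550.0) = exp(0.7127) = 2.0394.
m_f = m₀ / 2.0394 = 313,000 / 2.0394 = 153,477 kg.

final mass ≈ 153000 kg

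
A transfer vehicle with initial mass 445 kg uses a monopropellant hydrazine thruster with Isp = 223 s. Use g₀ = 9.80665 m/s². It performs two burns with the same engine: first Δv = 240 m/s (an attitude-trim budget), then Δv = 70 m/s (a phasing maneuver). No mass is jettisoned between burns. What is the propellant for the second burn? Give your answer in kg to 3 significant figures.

v_e = Isp · g₀ = 223 × 9.80665 = 2186.9 m/s.
After the first burn: m = 445 × exp(−240/2186.9) = 445 × 0.89606 = 398.747 kg.
After the second burn: m = 398.747 × exp(−70/2186.9) = 398.747 × 0.96850 = 386.186 kg.
Second-burn propellant = 398.747 − 386.186 = 12.561 kg.

propellant for the second burn ≈ 12.6 kg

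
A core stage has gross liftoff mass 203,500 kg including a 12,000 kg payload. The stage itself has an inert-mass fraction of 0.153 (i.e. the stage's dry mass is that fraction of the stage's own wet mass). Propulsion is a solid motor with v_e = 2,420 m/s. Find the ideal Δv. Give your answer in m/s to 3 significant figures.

Δv ≈ 3860 m/s

Stage wet mass = m₀ − payload = 203,500 − 12,000 = 191,500 kg.
Stage dry mass = ε × stage wet mass = 0.153 × 191,500 = 29,299.5 kg.
Burnout mass m_f = stage dry + payload = 29,299.5 + 12,000 = 41,299.5 kg.
Rocket equation: Δv = v_e · ln(203,500/41,299.5) = 2420.0 × ln(4.927) = 2420.0 × 1.5948 ≈ 3859 m/s.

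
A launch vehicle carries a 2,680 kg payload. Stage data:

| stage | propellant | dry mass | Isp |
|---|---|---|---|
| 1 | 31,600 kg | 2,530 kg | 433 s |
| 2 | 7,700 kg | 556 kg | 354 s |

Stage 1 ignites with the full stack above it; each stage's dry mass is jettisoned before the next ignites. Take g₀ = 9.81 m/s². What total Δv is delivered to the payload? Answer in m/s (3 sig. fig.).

Δv ≈ 9360 m/s

Ignition mass of stage 1 = 31,600+2,530 + 7,700+556 + 2,680 = 45,066 kg.
Stage 1: m₀ = 45,066 kg, m_f = 45,066 − 31,600 = 13,466 kg; Δv = 433×9.81×ln(3.347) = 4247.7×1.2080 ≈ 5131 m/s.
Stage 2: m₀ = 10,936 kg, m_f = 10,936 − 7,700 = 3,236 kg; Δv = 354×9.81×ln(3.379) = 3472.7×1.2177 ≈ 4229 m/s.
Total Δv = 5131 + 4229 = 9360 m/s.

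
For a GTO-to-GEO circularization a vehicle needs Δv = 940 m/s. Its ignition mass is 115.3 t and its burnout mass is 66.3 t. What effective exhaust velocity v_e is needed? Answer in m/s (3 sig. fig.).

v_e ≈ 1700 m/s

ln(m₀/m_f) = ln(115300/66300) = ln(1.739) = 0.5533.
v_e = Δv / ln(m₀/m_f) = 940 / 0.5533 = 1698.8 m/s.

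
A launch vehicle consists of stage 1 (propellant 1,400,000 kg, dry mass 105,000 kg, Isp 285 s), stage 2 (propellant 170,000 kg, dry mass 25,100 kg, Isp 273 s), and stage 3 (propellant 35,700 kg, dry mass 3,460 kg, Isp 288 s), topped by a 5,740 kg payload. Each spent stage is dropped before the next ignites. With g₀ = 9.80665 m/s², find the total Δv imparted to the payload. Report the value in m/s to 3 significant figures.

Δv ≈ 12300 m/s

Ignition mass of stage 1 = 1,400,000+105,000 + 170,000+25,100 + 35,700+3,460 + 5,740 = 1,745,000 kg.
Stage 1: m₀ = 1,745,000 kg, m_f = 1,745,000 − 1,400,000 = 345,000 kg; Δv = 285×9.80665×ln(5.058) = 2794.9×1.6210 ≈ 4530 m/s.
Stage 2: m₀ = 240,000 kg, m_f = 240,000 − 170,000 = 70,000 kg; Δv = 273×9.80665×ln(3.429) = 2677.2×1.2321 ≈ 3299 m/s.
Stage 3: m₀ = 44,900 kg, m_f = 44,900 − 35,700 = 9,200 kg; Δv = 288×9.80665×ln(4.88) = 2824.3×1.5852 ≈ 4477 m/s.
Total Δv = 4530 + 3299 + 4477 = 12306 m/s.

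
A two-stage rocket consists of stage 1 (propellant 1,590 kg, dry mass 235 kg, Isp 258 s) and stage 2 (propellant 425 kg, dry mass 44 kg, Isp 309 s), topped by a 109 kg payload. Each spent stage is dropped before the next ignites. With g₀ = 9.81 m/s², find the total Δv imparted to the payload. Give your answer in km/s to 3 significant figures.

Δv ≈ 6.77 km/s

Ignition mass of stage 1 = 1,590+235 + 425+44 + 109 = 2,403 kg.
Stage 1: m₀ = 2,403 kg, m_f = 2,403 − 1,590 = 813 kg; Δv = 258×9.81×ln(2.956) = 2531.0×1.0837 ≈ 2743 m/s.
Stage 2: m₀ = 578 kg, m_f = 578 − 425 = 153 kg; Δv = 309×9.81×ln(3.778) = 3031.3×1.3291 ≈ 4029 m/s.
Total Δv = 2743 + 4029 = 6772 m/s.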